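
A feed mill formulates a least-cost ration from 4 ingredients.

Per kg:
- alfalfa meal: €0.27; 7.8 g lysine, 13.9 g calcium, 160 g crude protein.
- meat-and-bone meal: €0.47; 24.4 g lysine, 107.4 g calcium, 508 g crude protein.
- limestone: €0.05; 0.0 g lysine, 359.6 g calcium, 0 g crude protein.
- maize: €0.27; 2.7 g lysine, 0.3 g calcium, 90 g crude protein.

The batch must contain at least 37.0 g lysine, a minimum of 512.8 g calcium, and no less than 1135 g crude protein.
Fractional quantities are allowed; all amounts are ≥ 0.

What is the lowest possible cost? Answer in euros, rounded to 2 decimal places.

Let x1 = kg of alfalfa meal, x2 = kg of meat-and-bone meal, x3 = kg of limestone, x4 = kg of maize.
min 0.27x1 + 0.47x2 + 0.05x3 + 0.27x4 subject to:
  7.8x1 + 24.4x2 + 2.7x4 ≥ 37   (lysine)
  13.9x1 + 107.4x2 + 359.6x3 + 0.3x4 ≥ 512.8   (calcium)
  160x1 + 508x2 + 90x4 ≥ 1135   (crude protein)
  x1, x2, x3, x4 ≥ 0.
The minimum-cost mix takes nothing from alfalfa meal, maize — only meat-and-bone meal, limestone. The calcium and crude protein requirements are met with equality.
Solving gives x2 = 2.234, x3 = 0.7587.
Cost = 0.47·2.234 + 0.05·0.7587 = 1.0879.

€1.09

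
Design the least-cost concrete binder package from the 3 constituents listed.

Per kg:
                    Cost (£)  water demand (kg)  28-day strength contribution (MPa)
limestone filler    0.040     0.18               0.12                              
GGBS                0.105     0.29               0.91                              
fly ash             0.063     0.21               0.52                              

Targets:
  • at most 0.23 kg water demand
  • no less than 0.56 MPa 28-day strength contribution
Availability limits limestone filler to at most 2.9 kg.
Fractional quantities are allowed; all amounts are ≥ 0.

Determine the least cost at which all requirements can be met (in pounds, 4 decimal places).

Let x1 = kg of limestone filler, x2 = kg of GGBS, x3 = kg of fly ash.
Minimise 0.04x1 + 0.105x2 + 0.063x3 subject to:
  0.18x1 + 0.29x2 + 0.21x3 ≤ 0.23   (water demand)
  0.12x1 + 0.91x2 + 0.52x3 ≥ 0.56   (28-day strength contribution)
  x1 ≤ 2.9
  x1, x2, x3 ≥ 0.
The optimal basis is {GGBS}; limestone filler, fly ash drop out. Binding constraint: 28-day strength contribution.
So GGBS = 0.6154 kg.
Cost = 0.105·0.6154 = 0.064617.

£0.0646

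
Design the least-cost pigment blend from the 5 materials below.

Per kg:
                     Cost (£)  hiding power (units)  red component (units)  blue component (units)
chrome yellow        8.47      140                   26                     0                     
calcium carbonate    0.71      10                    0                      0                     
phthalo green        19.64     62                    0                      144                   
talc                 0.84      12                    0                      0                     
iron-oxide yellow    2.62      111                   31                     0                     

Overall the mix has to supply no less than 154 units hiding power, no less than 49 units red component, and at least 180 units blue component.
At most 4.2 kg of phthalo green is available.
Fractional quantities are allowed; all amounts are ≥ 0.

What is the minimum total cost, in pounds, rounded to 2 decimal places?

£28.69

Let x1 = kg of chrome yellow, x2 = kg of calcium carbonate, x3 = kg of phthalo green, x4 = kg of talc, x5 = kg of iron-oxide yellow.
Minimise 8.47x1 + 0.71x2 + 19.64x3 + 0.84x4 + 2.62x5 subject to:
  140x1 + 10x2 + 62x3 + 12x4 + 111x5 ≥ 154   (hiding power)
  26x1 + 31x5 ≥ 49   (red component)
  144x3 ≥ 180   (blue component)
  x3 ≤ 4.2
  x1, x2, x3, x4, x5 ≥ 0.
At the optimum only phthalo green, iron-oxide yellow are positive (chrome yellow, calcium carbonate, talc = 0). There the red component and blue component constraints are tight.
So phthalo green = 1.25 kg, iron-oxide yellow = 1.581 kg.
Hence cost = 19.64·1.25 + 2.62·1.581 = £28.6922.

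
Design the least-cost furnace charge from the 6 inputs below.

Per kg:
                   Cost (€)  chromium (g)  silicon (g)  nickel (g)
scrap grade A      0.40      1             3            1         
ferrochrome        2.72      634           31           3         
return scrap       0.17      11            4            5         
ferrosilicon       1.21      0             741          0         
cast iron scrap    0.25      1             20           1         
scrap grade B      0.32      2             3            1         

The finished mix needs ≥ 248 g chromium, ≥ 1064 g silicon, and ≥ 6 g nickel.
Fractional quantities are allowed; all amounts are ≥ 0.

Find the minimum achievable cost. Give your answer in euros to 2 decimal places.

€2.90

This is a linear program. Let x1 = kg of scrap grade A, x2 = kg of ferrochrome, x3 = kg of return scrap, x4 = kg of ferrosilicon, x5 = kg of cast iron scrap, x6 = kg of scrap grade B.
Minimize 0.4x1 + 2.72x2 + 0.17x3 + 1.21x4 + 0.25x5 + 0.32x6 s.t.:
  1x1 + 634x2 + 11x3 + 1x5 + 2x6 ≥ 248   (chromium)
  3x1 + 31x2 + 4x3 + 741x4 + 20x5 + 3x6 ≥ 1064   (silicon)
  1x1 + 3x2 + 5x3 + 1x5 + 1x6 ≥ 6   (nickel)
  x1, x2, x3, x4, x5, x6 ≥ 0.
The minimum-cost mix takes nothing from scrap grade A, cast iron scrap, scrap grade B — only ferrochrome, return scrap, ferrosilicon. Binding constraints: chromium, silicon, nickel.
Optimal quantities: ferrochrome = 0.3742 kg, return scrap = 0.9755 kg, ferrosilicon = 1.415 kg.
Cost = 2.72·0.3742 + 0.17·0.9755 + 1.21·1.415 = 2.8958.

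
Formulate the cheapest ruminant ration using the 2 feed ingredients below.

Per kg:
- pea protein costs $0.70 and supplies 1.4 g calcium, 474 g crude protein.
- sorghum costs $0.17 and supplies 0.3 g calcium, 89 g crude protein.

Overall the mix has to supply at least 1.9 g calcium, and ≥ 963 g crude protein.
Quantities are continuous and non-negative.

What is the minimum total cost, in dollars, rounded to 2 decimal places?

$1.42

Let x1 = kg of pea protein, x2 = kg of sorghum.
min 0.7x1 + 0.17x2 with:
  1.4x1 + 0.3x2 ≥ 1.9   (calcium)
  474x1 + 89x2 ≥ 963   (crude protein)
  x1, x2 ≥ 0.
The minimum-cost mix takes nothing from sorghum — only pea protein. The crude protein requirement is met with equality.
So pea protein = 2.032 kg.
Cost = 0.7·2.032 = 1.4224.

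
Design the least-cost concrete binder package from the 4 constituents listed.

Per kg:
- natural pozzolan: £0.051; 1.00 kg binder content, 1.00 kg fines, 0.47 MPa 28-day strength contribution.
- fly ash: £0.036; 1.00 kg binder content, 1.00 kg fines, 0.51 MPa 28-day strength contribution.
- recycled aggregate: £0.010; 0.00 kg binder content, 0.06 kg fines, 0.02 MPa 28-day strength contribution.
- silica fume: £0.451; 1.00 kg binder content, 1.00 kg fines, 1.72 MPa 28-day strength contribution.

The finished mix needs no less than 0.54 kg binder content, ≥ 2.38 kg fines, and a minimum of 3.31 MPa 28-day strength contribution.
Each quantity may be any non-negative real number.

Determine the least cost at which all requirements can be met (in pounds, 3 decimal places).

£0.234

Let x1 = kg of natural pozzolan, x2 = kg of fly ash, x3 = kg of recycled aggregate, x4 = kg of silica fume.
Minimise 0.051x1 + 0.036x2 + 0.01x3 + 0.451x4 s.t.:
  1x1 + 1x2 + 1x4 ≥ 0.54   (binder content)
  1x1 + 1x2 + 0.06x3 + 1x4 ≥ 2.38   (fines)
  0.47x1 + 0.51x2 + 0.02x3 + 1.72x4 ≥ 3.31   (28-day strength contribution)
  x1, x2, x3, x4 ≥ 0.
At the optimum only fly ash is positive (natural pozzolan, recycled aggregate, silica fume = 0). Binding constraint: 28-day strength contribution.
So fly ash = 6.49 kg.
Hence cost = 0.036·6.49 = £0.23364.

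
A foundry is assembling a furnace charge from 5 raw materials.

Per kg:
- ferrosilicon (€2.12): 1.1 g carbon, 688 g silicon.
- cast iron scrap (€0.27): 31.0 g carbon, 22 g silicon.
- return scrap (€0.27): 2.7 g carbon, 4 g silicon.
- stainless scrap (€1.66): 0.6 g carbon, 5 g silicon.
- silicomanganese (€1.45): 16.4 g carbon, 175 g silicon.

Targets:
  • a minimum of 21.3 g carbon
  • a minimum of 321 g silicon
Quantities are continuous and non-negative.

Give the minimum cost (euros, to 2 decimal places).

Set it up as a linear program. Let x1 = kg of ferrosilicon, x2 = kg of cast iron scrap, x3 = kg of return scrap, x4 = kg of stainless scrap, x5 = kg of silicomanganese.
min 2.12x1 + 0.27x2 + 0.27x3 + 1.66x4 + 1.45x5 s.t.:
  1.1x1 + 31x2 + 2.7x3 + 0.6x4 + 16.4x5 ≥ 21.3   (carbon)
  688x1 + 22x2 + 4x3 + 5x4 + 175x5 ≥ 321   (silicon)
  x1, x2, x3, x4, x5 ≥ 0.
The optimal basis is {ferrosilicon, cast iron scrap}; return scrap, stainless scrap, silicomanganese drop out. Binding constraints: carbon and silicon.
So ferrosilicon = 0.4451 kg, cast iron scrap = 0.6713 kg.
Hence cost = 2.12·0.4451 + 0.27·0.6713 = €1.1249.

€1.12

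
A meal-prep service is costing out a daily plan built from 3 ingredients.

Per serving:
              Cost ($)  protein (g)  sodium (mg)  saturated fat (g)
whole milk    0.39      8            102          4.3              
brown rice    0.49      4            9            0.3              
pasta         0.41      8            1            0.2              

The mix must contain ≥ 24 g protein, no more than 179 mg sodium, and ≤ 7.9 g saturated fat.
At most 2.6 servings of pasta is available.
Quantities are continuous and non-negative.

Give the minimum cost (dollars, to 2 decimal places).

Let x1 = servings of whole milk, x2 = servings of brown rice, x3 = servings of pasta.
Minimise 0.39x1 + 0.49x2 + 0.41x3 with:
  8x1 + 4x2 + 8x3 ≥ 24   (protein)
  102x1 + 9x2 + 1x3 ≤ 179   (sodium)
  4.3x1 + 0.3x2 + 0.2x3 ≤ 7.9   (saturated fat)
  x3 ≤ 2.6
  x1, x2, x3 ≥ 0.
The optimal basis is {whole milk, pasta}; brown rice drops out. Binding constraints: protein and sodium.
That vertex is x1 = 1.743, x3 = 1.257.
Total cost: 0.39·1.743 + 0.41·1.257 = 1.1951.

$1.20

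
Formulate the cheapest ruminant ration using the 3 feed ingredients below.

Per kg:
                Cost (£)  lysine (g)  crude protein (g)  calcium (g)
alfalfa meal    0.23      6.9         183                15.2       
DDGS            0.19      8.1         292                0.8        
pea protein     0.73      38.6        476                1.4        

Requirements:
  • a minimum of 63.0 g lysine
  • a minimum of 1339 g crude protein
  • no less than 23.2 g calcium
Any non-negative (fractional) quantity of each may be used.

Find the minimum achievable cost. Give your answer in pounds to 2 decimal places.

£1.41

Treat it as an LP. Let x1 = kg of alfalfa meal, x2 = kg of DDGS, x3 = kg of pea protein.
min 0.23x1 + 0.19x2 + 0.73x3 with:
  6.9x1 + 8.1x2 + 38.6x3 ≥ 63   (lysine)
  183x1 + 292x2 + 476x3 ≥ 1339   (crude protein)
  15.2x1 + 0.8x2 + 1.4x3 ≥ 23.2   (calcium)
  x1, x2, x3 ≥ 0.
All 3 inputs are positive at the optimum. The lysine, crude protein, calcium requirements are met with equality.
Optimal quantities: alfalfa meal = 1.323 kg, DDGS = 2.252 kg, pea protein = 0.9232 kg.
Objective = 0.23·1.323 + 0.19·2.252 + 0.73·0.9232 = 1.4061.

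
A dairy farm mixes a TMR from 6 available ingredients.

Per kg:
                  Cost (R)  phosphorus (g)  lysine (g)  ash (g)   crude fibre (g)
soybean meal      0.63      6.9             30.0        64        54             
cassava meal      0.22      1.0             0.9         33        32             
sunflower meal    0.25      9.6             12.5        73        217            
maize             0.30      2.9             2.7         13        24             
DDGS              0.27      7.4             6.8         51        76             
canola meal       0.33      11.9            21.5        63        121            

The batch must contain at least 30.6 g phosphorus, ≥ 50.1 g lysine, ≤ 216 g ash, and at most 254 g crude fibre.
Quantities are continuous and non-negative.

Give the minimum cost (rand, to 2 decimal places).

Let x1 = kg of soybean meal, x2 = kg of cassava meal, x3 = kg of sunflower meal, x4 = kg of maize, x5 = kg of DDGS, x6 = kg of canola meal.
Minimize 0.63x1 + 0.22x2 + 0.25x3 + 0.3x4 + 0.27x5 + 0.33x6 with:
  6.9x1 + 1x2 + 9.6x3 + 2.9x4 + 7.4x5 + 11.9x6 ≥ 30.6   (phosphorus)
  30x1 + 0.9x2 + 12.5x3 + 2.7x4 + 6.8x5 + 21.5x6 ≥ 50.1   (lysine)
  64x1 + 33x2 + 73x3 + 13x4 + 51x5 + 63x6 ≤ 216   (ash)
  54x1 + 32x2 + 217x3 + 24x4 + 76x5 + 121x6 ≤ 254   (crude fibre)
  x1, x2, x3, x4, x5, x6 ≥ 0.
The cheapest feasible vertex uses only soybean meal, maize, canola meal; cassava meal, sunflower meal, DDGS are not used. There the phosphorus, ash, crude fibre constraints are tight.
So soybean meal = 2.282 kg, maize = 3.693 kg, canola meal = 0.3482 kg.
Objective = 0.63·2.282 + 0.3·3.693 + 0.33·0.3482 = 2.6605.

R2.66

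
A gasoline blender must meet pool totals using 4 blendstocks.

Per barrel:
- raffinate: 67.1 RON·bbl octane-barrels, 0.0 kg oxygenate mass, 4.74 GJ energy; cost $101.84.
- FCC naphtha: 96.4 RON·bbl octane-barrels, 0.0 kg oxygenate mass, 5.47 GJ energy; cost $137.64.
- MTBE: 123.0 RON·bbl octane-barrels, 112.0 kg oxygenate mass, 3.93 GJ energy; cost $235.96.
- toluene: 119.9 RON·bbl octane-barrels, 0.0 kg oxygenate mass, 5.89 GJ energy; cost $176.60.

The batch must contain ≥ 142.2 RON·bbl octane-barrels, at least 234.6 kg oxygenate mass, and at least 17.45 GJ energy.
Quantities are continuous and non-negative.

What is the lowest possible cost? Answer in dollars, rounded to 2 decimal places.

Let x1 = barrels of raffinate, x2 = barrels of FCC naphtha, x3 = barrels of MTBE, x4 = barrels of toluene.
min 101.84x1 + 137.64x2 + 235.96x3 + 176.6x4 subject to:
  67.1x1 + 96.4x2 + 123x3 + 119.9x4 ≥ 142.2   (octane-barrels)
  112x3 ≥ 234.6   (oxygenate mass)
  4.74x1 + 5.47x2 + 3.93x3 + 5.89x4 ≥ 17.45   (energy)
  x1, x2, x3, x4 ≥ 0.
The optimal basis is {raffinate, MTBE}; FCC naphtha, toluene drop out. Binding constraints: oxygenate mass and energy.
Solving gives x1 = 1.94474, x3 = 2.09464.
Cost = 101.84·1.94474 + 235.96·2.09464 = 692.3036.

$692.30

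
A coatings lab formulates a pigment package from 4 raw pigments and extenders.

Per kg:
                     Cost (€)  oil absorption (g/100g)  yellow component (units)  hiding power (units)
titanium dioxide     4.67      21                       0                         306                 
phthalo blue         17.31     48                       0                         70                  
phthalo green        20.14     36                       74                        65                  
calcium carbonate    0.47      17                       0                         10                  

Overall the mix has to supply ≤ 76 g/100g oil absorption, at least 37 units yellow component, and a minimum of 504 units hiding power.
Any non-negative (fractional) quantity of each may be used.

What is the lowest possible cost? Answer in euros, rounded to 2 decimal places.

Let x1 = kg of titanium dioxide, x2 = kg of phthalo blue, x3 = kg of phthalo green, x4 = kg of calcium carbonate.
Minimize 4.67x1 + 17.31x2 + 20.14x3 + 0.47x4 subject to:
  21x1 + 48x2 + 36x3 + 17x4 ≤ 76   (oil absorption)
  74x3 ≥ 37   (yellow component)
  306x1 + 70x2 + 65x3 + 10x4 ≥ 504   (hiding power)
  x1, x2, x3, x4 ≥ 0.
The optimal basis is {titanium dioxide, phthalo green}; phthalo blue, calcium carbonate drop out. Binding constraints: yellow component and hiding power.
Solving gives x1 = 1.541, x3 = 0.5.
Objective = 4.67·1.541 + 20.14·0.5 = 17.2665.

€17.27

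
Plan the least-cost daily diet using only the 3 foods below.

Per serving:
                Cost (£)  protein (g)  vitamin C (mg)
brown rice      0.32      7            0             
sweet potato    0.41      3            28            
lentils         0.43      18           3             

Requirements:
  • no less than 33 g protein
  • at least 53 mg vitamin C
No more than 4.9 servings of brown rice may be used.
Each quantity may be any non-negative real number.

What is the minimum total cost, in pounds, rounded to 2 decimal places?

£1.37

Treat it as an LP. Let x1 = servings of brown rice, x2 = servings of sweet potato, x3 = servings of lentils.
min 0.32x1 + 0.41x2 + 0.43x3 with:
  7x1 + 3x2 + 18x3 ≥ 33   (protein)
  28x2 + 3x3 ≥ 53   (vitamin C)
  x1 ≤ 4.9
  x1, x2, x3 ≥ 0.
The minimum-cost mix takes nothing from brown rice — only sweet potato, lentils. There the protein and vitamin C constraints are tight.
So sweet potato = 1.727 servings, lentils = 1.545 servings.
Hence cost = 0.41·1.727 + 0.43·1.545 = £1.3724.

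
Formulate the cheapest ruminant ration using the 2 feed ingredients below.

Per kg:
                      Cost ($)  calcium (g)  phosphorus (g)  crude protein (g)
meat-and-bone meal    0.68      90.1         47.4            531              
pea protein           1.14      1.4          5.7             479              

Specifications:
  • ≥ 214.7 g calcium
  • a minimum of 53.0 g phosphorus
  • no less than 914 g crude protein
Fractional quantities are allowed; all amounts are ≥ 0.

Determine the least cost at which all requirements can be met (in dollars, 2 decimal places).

$1.62

Set it up as a linear program. Let x1 = kg of meat-and-bone meal, x2 = kg of pea protein.
Minimize 0.68x1 + 1.14x2 s.t.:
  90.1x1 + 1.4x2 ≥ 214.7   (calcium)
  47.4x1 + 5.7x2 ≥ 53   (phosphorus)
  531x1 + 479x2 ≥ 914   (crude protein)
  x1, x2 ≥ 0.
At the optimum only meat-and-bone meal is positive (pea protein = 0). There the calcium constraint is tight.
Solving gives x1 = 2.383.
Hence cost = 0.68·2.383 = $1.6204.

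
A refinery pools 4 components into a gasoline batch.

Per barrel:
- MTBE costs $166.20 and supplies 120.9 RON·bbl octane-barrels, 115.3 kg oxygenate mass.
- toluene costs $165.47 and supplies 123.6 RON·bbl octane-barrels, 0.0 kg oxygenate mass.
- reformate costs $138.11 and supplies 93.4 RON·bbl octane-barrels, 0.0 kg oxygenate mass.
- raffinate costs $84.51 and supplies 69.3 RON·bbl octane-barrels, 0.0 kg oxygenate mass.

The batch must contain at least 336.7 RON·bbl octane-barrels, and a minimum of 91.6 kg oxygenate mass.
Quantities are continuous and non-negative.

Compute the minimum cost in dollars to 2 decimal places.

$425.51

Let x1 = barrels of MTBE, x2 = barrels of toluene, x3 = barrels of reformate, x4 = barrels of raffinate.
min 166.2x1 + 165.47x2 + 138.11x3 + 84.51x4 s.t.:
  120.9x1 + 123.6x2 + 93.4x3 + 69.3x4 ≥ 336.7   (octane-barrels)
  115.3x1 ≥ 91.6   (oxygenate mass)
  x1, x2, x3, x4 ≥ 0.
At the optimum only MTBE, raffinate are positive (toluene, reformate = 0). There the octane-barrels and oxygenate mass constraints are tight.
That vertex is x1 = 0.79445, x4 = 3.4726.
Hence cost = 166.2·0.79445 + 84.51·3.4726 = $425.5070.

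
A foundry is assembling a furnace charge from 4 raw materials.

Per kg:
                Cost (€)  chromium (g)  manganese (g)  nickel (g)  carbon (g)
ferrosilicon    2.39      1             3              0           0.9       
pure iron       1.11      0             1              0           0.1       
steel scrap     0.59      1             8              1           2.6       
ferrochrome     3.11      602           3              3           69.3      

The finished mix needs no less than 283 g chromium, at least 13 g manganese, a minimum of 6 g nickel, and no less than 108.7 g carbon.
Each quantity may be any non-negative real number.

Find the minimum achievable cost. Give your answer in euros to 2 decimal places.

€5.57

This is a linear program. Let x1 = kg of ferrosilicon, x2 = kg of pure iron, x3 = kg of steel scrap, x4 = kg of ferrochrome.
Minimise 2.39x1 + 1.11x2 + 0.59x3 + 3.11x4 subject to:
  1x1 + 1x3 + 602x4 ≥ 283   (chromium)
  3x1 + 1x2 + 8x3 + 3x4 ≥ 13   (manganese)
  1x3 + 3x4 ≥ 6   (nickel)
  0.9x1 + 0.1x2 + 2.6x3 + 69.3x4 ≥ 108.7   (carbon)
  x1, x2, x3, x4 ≥ 0.
The minimum-cost mix takes nothing from ferrosilicon, pure iron — only steel scrap, ferrochrome. There the nickel and carbon constraints are tight.
That vertex is x3 = 1.459, x4 = 1.514.
Cost = 0.59·1.459 + 3.11·1.514 = 5.5694.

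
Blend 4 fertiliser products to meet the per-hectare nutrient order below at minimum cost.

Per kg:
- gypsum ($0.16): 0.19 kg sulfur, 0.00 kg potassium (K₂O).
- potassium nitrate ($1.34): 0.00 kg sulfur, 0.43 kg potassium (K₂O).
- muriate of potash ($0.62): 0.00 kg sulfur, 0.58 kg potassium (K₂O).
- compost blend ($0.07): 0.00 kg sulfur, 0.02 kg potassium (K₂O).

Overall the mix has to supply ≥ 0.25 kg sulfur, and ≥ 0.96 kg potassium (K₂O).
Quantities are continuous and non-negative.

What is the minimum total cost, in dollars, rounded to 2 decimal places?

Let x1 = kg of gypsum, x2 = kg of potassium nitrate, x3 = kg of muriate of potash, x4 = kg of compost blend.
min 0.16x1 + 1.34x2 + 0.62x3 + 0.07x4 s.t.:
  0.19x1 ≥ 0.25   (sulfur)
  0.43x2 + 0.58x3 + 0.02x4 ≥ 0.96   (potassium (K₂O))
  x1, x2, x3, x4 ≥ 0.
The minimum-cost mix takes nothing from potassium nitrate, compost blend — only gypsum, muriate of potash. There the sulfur and potassium (K₂O) constraints are tight.
So gypsum = 1.316 kg, muriate of potash = 1.655 kg.
Objective = 0.16·1.316 + 0.62·1.655 = 1.2367.

$1.24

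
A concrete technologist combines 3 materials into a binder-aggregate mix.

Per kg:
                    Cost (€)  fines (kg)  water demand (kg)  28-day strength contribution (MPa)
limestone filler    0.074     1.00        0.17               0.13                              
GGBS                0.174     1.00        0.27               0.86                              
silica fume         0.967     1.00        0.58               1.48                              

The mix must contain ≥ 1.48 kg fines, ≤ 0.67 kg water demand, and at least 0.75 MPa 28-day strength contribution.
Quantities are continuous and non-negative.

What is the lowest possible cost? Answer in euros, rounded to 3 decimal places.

€0.186

This is a linear program. Let x1 = kg of limestone filler, x2 = kg of GGBS, x3 = kg of silica fume.
min 0.074x1 + 0.174x2 + 0.967x3 s.t.:
  1x1 + 1x2 + 1x3 ≥ 1.48   (fines)
  0.17x1 + 0.27x2 + 0.58x3 ≤ 0.67   (water demand)
  0.13x1 + 0.86x2 + 1.48x3 ≥ 0.75   (28-day strength contribution)
  x1, x2, x3 ≥ 0.
The cheapest feasible vertex uses only limestone filler, GGBS; silica fume is not used. The fines and 28-day strength contribution requirements are met with equality.
Solving gives x1 = 0.7162, x2 = 0.7638.
Total cost: 0.074·0.7162 + 0.174·0.7638 = 0.18590.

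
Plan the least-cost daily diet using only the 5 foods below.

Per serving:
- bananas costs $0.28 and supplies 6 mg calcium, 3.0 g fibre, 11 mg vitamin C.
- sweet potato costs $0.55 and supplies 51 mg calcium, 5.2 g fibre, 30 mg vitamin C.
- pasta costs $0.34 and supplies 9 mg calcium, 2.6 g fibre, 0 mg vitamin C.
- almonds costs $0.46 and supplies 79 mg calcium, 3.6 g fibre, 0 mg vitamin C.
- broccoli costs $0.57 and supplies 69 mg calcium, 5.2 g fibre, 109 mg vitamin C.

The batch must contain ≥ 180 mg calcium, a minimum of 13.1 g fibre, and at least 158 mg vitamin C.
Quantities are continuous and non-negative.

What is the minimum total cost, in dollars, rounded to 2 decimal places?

Let x1 = servings of bananas, x2 = servings of sweet potato, x3 = servings of pasta, x4 = servings of almonds, x5 = servings of broccoli.
Minimize 0.28x1 + 0.55x2 + 0.34x3 + 0.46x4 + 0.57x5 with:
  6x1 + 51x2 + 9x3 + 79x4 + 69x5 ≥ 180   (calcium)
  3x1 + 5.2x2 + 2.6x3 + 3.6x4 + 5.2x5 ≥ 13.1   (fibre)
  11x1 + 30x2 + 109x5 ≥ 158   (vitamin C)
  x1, x2, x3, x4, x5 ≥ 0.
The optimal basis is {almonds, broccoli}; bananas, sweet potato, pasta drop out. There the calcium and fibre constraints are tight.
Optimal quantities: almonds = 0.1977 servings, broccoli = 2.382 servings.
Total cost: 0.46·0.1977 + 0.57·2.382 = 1.4487.

$1.45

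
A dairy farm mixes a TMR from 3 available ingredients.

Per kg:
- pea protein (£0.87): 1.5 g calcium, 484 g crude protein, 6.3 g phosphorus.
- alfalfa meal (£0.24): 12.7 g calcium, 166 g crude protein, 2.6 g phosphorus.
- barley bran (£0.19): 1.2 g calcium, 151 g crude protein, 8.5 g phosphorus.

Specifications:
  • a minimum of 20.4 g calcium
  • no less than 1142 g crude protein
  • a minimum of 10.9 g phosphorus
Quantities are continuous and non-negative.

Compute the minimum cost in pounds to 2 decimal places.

Let x1 = kg of pea protein, x2 = kg of alfalfa meal, x3 = kg of barley bran.
min 0.87x1 + 0.24x2 + 0.19x3 with:
  1.5x1 + 12.7x2 + 1.2x3 ≥ 20.4   (calcium)
  484x1 + 166x2 + 151x3 ≥ 1142   (crude protein)
  6.3x1 + 2.6x2 + 8.5x3 ≥ 10.9   (phosphorus)
  x1, x2, x3 ≥ 0.
At the optimum only alfalfa meal, barley bran are positive (pea protein = 0). Binding constraints: calcium and crude protein.
Optimal quantities: alfalfa meal = 0.9951 kg, barley bran = 6.469 kg.
Total cost: 0.24·0.9951 + 0.19·6.469 = 1.4679.

£1.47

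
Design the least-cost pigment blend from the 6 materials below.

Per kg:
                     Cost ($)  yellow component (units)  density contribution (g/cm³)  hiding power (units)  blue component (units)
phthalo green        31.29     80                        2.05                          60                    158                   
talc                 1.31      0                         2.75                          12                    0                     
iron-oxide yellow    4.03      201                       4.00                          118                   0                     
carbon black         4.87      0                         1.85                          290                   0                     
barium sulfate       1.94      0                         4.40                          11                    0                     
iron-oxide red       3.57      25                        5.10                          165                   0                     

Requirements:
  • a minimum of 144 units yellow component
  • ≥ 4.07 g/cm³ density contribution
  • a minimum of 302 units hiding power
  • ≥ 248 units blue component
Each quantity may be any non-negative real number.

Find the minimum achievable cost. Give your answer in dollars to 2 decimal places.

$52.79

Treat it as an LP. Let x1 = kg of phthalo green, x2 = kg of talc, x3 = kg of iron-oxide yellow, x4 = kg of carbon black, x5 = kg of barium sulfate, x6 = kg of iron-oxide red.
Minimise 31.29x1 + 1.31x2 + 4.03x3 + 4.87x4 + 1.94x5 + 3.57x6 subject to:
  80x1 + 201x3 + 25x6 ≥ 144   (yellow component)
  2.05x1 + 2.75x2 + 4x3 + 1.85x4 + 4.4x5 + 5.1x6 ≥ 4.07   (density contribution)
  60x1 + 12x2 + 118x3 + 290x4 + 11x5 + 165x6 ≥ 302   (hiding power)
  158x1 ≥ 248   (blue component)
  x1, x2, x3, x4, x5, x6 ≥ 0.
The minimum-cost mix takes nothing from talc, barium sulfate, iron-oxide red — only phthalo green, iron-oxide yellow, carbon black. Binding constraints: yellow component, hiding power, blue component.
Solving gives x1 = 1.5696, x3 = 0.091693, x4 = 0.67932.
Hence cost = 31.29·1.5696 + 4.03·0.091693 + 4.87·0.67932 = $52.7906.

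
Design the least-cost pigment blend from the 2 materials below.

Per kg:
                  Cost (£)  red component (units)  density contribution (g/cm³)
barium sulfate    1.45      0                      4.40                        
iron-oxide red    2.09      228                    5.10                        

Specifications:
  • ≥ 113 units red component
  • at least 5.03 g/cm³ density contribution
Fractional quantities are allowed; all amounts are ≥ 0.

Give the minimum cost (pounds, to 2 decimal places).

This is a linear program. Let x1 = kg of barium sulfate, x2 = kg of iron-oxide red.
Minimize 1.45x1 + 2.09x2 subject to:
  228x2 ≥ 113   (red component)
  4.4x1 + 5.1x2 ≥ 5.03   (density contribution)
  x1, x2 ≥ 0.
Both inputs are positive at the optimum. The red component and density contribution requirements are met with equality.
Optimal quantities: barium sulfate = 0.5687 kg, iron-oxide red = 0.4956 kg.
Hence cost = 1.45·0.5687 + 2.09·0.4956 = £1.8604.

£1.86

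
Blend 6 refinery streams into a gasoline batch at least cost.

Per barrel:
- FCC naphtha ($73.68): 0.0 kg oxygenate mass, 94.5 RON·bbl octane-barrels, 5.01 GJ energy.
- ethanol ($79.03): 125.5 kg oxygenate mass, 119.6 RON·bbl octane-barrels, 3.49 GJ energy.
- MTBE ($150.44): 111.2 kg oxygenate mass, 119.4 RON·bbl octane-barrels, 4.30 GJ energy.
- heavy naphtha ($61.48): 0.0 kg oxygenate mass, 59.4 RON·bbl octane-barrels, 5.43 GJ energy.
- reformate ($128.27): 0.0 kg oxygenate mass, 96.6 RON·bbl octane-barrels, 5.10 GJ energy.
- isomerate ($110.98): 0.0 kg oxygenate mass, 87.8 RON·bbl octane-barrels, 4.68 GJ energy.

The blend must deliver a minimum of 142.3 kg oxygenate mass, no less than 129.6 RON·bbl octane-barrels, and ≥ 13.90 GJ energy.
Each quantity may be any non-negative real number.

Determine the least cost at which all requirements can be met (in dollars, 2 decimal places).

$202.18

Let x1 = barrels of FCC naphtha, x2 = barrels of ethanol, x3 = barrels of MTBE, x4 = barrels of heavy naphtha, x5 = barrels of reformate, x6 = barrels of isomerate.
Minimise 73.68x1 + 79.03x2 + 150.44x3 + 61.48x4 + 128.27x5 + 110.98x6 with:
  125.5x2 + 111.2x3 ≥ 142.3   (oxygenate mass)
  94.5x1 + 119.6x2 + 119.4x3 + 59.4x4 + 96.6x5 + 87.8x6 ≥ 129.6   (octane-barrels)
  5.01x1 + 3.49x2 + 4.3x3 + 5.43x4 + 5.1x5 + 4.68x6 ≥ 13.9   (energy)
  x1, x2, x3, x4, x5, x6 ≥ 0.
The minimum-cost mix takes nothing from FCC naphtha, MTBE, reformate, isomerate — only ethanol, heavy naphtha. The oxygenate mass and energy requirements are met with equality.
Optimal quantities: ethanol = 1.13386 barrels, heavy naphtha = 1.83109 barrels.
Total cost: 79.03·1.13386 + 61.48·1.83109 = 202.1844.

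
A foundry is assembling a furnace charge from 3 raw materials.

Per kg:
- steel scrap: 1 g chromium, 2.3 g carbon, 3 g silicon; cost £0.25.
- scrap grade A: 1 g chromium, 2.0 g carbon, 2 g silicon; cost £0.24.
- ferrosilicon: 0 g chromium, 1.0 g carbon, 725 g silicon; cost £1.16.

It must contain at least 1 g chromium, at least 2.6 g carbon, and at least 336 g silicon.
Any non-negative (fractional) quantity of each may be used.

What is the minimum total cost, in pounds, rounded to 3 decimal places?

Set it up as a linear program. Let x1 = kg of steel scrap, x2 = kg of scrap grade A, x3 = kg of ferrosilicon.
Minimise 0.25x1 + 0.24x2 + 1.16x3 with:
  1x1 + 1x2 ≥ 1   (chromium)
  2.3x1 + 2x2 + 1x3 ≥ 2.6   (carbon)
  3x1 + 2x2 + 725x3 ≥ 336   (silicon)
  x1, x2, x3 ≥ 0.
All 3 inputs are positive at the optimum. The chromium, carbon, silicon requirements are met with equality.
Solving gives x1 = 0.4665, x2 = 0.5335, x3 = 0.46.
Objective = 0.25·0.4665 + 0.24·0.5335 + 1.16·0.46 = 0.77827.

£0.778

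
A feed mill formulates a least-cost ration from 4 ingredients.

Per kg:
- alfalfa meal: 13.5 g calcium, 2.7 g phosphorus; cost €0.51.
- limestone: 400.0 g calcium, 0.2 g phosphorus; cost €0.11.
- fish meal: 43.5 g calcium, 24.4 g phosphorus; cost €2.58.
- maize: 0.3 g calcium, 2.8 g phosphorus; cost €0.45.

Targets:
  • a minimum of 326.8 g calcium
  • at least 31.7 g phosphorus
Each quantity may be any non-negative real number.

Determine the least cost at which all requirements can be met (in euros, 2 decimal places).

Let x1 = kg of alfalfa meal, x2 = kg of limestone, x3 = kg of fish meal, x4 = kg of maize.
Minimise 0.51x1 + 0.11x2 + 2.58x3 + 0.45x4 subject to:
  13.5x1 + 400x2 + 43.5x3 + 0.3x4 ≥ 326.8   (calcium)
  2.7x1 + 0.2x2 + 24.4x3 + 2.8x4 ≥ 31.7   (phosphorus)
  x1, x2, x3, x4 ≥ 0.
The optimal basis is {limestone, fish meal}; alfalfa meal, maize drop out. There the calcium and phosphorus constraints are tight.
So limestone = 0.6763 kg, fish meal = 1.294 kg.
Cost = 0.11·0.6763 + 2.58·1.294 = 3.4129.

€3.41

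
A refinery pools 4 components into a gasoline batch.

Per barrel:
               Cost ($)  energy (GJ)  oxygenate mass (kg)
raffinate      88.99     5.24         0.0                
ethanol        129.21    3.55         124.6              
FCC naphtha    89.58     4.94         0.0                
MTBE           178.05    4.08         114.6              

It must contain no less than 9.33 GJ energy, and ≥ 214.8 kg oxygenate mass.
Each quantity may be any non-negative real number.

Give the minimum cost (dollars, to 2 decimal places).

$277.26

Let x1 = barrels of raffinate, x2 = barrels of ethanol, x3 = barrels of FCC naphtha, x4 = barrels of MTBE.
Minimize 88.99x1 + 129.21x2 + 89.58x3 + 178.05x4 with:
  5.24x1 + 3.55x2 + 4.94x3 + 4.08x4 ≥ 9.33   (energy)
  124.6x2 + 114.6x4 ≥ 214.8   (oxygenate mass)
  x1, x2, x3, x4 ≥ 0.
The optimal basis is {raffinate, ethanol}; FCC naphtha, MTBE drop out. The energy and oxygenate mass requirements are met with equality.
Solving gives x1 = 0.61261, x2 = 1.7239.
Objective = 88.99·0.61261 + 129.21·1.7239 = 277.2613.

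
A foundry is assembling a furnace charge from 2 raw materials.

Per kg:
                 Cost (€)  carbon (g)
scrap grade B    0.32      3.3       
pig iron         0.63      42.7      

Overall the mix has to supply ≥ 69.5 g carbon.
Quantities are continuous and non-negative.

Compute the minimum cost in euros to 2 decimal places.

€1.03

Set it up as a linear program. Let x1 = kg of scrap grade B, x2 = kg of pig iron.
Minimise 0.32x1 + 0.63x2 s.t.:
  3.3x1 + 42.7x2 ≥ 69.5   (carbon)
  x1, x2 ≥ 0.
At the optimum only pig iron is positive (scrap grade B = 0). The carbon requirement is met with equality.
Optimal quantities: pig iron = 1.628 kg.
Objective = 0.63·1.628 = 1.0256.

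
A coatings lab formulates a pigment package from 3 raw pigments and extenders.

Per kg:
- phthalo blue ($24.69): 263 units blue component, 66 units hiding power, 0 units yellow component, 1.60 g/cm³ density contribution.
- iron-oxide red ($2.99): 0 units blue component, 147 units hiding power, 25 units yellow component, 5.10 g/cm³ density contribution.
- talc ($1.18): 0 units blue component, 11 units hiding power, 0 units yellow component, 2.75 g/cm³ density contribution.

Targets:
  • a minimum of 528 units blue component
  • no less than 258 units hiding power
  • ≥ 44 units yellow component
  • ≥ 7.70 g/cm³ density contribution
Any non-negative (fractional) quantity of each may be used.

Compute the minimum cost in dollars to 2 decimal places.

This is a linear program. Let x1 = kg of phthalo blue, x2 = kg of iron-oxide red, x3 = kg of talc.
Minimise 24.69x1 + 2.99x2 + 1.18x3 subject to:
  263x1 ≥ 528   (blue component)
  66x1 + 147x2 + 11x3 ≥ 258   (hiding power)
  25x2 ≥ 44   (yellow component)
  1.6x1 + 5.1x2 + 2.75x3 ≥ 7.7   (density contribution)
  x1, x2, x3 ≥ 0.
The cheapest feasible vertex uses only phthalo blue, iron-oxide red; talc is not used. The blue component and yellow component requirements are met with equality.
So phthalo blue = 2.0076 kg, iron-oxide red = 1.76 kg.
Hence cost = 24.69·2.0076 + 2.99·1.76 = $54.8300.

$54.83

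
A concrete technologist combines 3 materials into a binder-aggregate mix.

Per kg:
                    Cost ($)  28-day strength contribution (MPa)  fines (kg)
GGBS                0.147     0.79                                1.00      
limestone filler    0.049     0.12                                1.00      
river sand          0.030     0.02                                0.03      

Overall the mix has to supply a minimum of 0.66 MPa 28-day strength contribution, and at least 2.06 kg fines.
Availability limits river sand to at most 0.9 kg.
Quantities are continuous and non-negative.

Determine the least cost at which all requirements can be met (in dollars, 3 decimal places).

$0.161

This is a linear program. Let x1 = kg of GGBS, x2 = kg of limestone filler, x3 = kg of river sand.
min 0.147x1 + 0.049x2 + 0.03x3 subject to:
  0.79x1 + 0.12x2 + 0.02x3 ≥ 0.66   (28-day strength contribution)
  1x1 + 1x2 + 0.03x3 ≥ 2.06   (fines)
  x3 ≤ 0.9
  x1, x2, x3 ≥ 0.
The cheapest feasible vertex uses only GGBS, limestone filler; river sand is not used. Binding constraints: 28-day strength contribution and fines.
Optimal quantities: GGBS = 0.6161 kg, limestone filler = 1.444 kg.
Hence cost = 0.147·0.6161 + 0.049·1.444 = $0.16132.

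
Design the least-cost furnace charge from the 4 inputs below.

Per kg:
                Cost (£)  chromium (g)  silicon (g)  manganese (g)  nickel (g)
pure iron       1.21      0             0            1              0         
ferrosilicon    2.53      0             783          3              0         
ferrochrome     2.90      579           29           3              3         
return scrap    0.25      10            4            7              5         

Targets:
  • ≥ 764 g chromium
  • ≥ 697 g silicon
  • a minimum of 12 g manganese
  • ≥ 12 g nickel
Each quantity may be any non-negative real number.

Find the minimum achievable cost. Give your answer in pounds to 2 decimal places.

Treat it as an LP. Let x1 = kg of pure iron, x2 = kg of ferrosilicon, x3 = kg of ferrochrome, x4 = kg of return scrap.
min 1.21x1 + 2.53x2 + 2.9x3 + 0.25x4 subject to:
  579x3 + 10x4 ≥ 764   (chromium)
  783x2 + 29x3 + 4x4 ≥ 697   (silicon)
  1x1 + 3x2 + 3x3 + 7x4 ≥ 12   (manganese)
  3x3 + 5x4 ≥ 12   (nickel)
  x1, x2, x3, x4 ≥ 0.
The cheapest feasible vertex uses only ferrosilicon, ferrochrome, return scrap; pure iron is not used. Binding constraints: chromium, silicon, nickel.
That vertex is x2 = 0.834, x3 = 1.291, x4 = 1.625.
Objective = 2.53·0.834 + 2.9·1.291 + 0.25·1.625 = 6.2602.

£6.26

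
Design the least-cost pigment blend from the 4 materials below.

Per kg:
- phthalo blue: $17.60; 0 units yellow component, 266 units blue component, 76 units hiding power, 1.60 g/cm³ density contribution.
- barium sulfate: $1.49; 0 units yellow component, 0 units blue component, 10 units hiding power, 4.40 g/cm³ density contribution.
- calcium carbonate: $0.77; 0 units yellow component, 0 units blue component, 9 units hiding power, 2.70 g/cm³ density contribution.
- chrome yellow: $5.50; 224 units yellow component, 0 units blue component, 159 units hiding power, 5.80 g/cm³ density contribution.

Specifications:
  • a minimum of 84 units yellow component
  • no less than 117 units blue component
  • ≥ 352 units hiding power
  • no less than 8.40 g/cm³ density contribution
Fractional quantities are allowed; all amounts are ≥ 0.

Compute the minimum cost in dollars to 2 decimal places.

$18.76

Treat it as an LP. Let x1 = kg of phthalo blue, x2 = kg of barium sulfate, x3 = kg of calcium carbonate, x4 = kg of chrome yellow.
Minimise 17.6x1 + 1.49x2 + 0.77x3 + 5.5x4 subject to:
  224x4 ≥ 84   (yellow component)
  266x1 ≥ 117   (blue component)
  76x1 + 10x2 + 9x3 + 159x4 ≥ 352   (hiding power)
  1.6x1 + 4.4x2 + 2.7x3 + 5.8x4 ≥ 8.4   (density contribution)
  x1, x2, x3, x4 ≥ 0.
The optimal basis is {phthalo blue, chrome yellow}; barium sulfate, calcium carbonate drop out. The blue component and hiding power requirements are met with equality.
So phthalo blue = 0.4398 kg, chrome yellow = 2.004 kg.
Hence cost = 17.6·0.4398 + 5.5·2.004 = $18.7625.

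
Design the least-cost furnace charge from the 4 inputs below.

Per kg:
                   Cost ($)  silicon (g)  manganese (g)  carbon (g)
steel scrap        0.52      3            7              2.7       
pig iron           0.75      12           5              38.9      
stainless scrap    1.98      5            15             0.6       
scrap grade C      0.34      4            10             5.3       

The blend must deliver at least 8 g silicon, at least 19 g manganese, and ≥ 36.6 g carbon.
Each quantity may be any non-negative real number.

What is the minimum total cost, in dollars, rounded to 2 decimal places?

$1.07

Let x1 = kg of steel scrap, x2 = kg of pig iron, x3 = kg of stainless scrap, x4 = kg of scrap grade C.
Minimize 0.52x1 + 0.75x2 + 1.98x3 + 0.34x4 with:
  3x1 + 12x2 + 5x3 + 4x4 ≥ 8   (silicon)
  7x1 + 5x2 + 15x3 + 10x4 ≥ 19   (manganese)
  2.7x1 + 38.9x2 + 0.6x3 + 5.3x4 ≥ 36.6   (carbon)
  x1, x2, x3, x4 ≥ 0.
The minimum-cost mix takes nothing from steel scrap, stainless scrap — only pig iron, scrap grade C. Binding constraints: manganese and carbon.
Solving gives x2 = 0.7319, x4 = 1.534.
Objective = 0.75·0.7319 + 0.34·1.534 = 1.0705.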